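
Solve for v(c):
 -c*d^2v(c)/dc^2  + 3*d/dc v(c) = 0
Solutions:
 v(c) = C1 + C2*c^4


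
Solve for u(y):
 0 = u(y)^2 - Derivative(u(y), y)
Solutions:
 u(y) = -1/(C1 + y)


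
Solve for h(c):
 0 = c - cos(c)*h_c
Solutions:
 h(c) = C1 + Integral(c/cos(c), c)


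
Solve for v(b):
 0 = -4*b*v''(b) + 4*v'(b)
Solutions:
 v(b) = C1 + C2*b^2


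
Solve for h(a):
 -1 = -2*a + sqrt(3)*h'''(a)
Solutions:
 h(a) = C1 + C2*a + C3*a^2 + sqrt(3)*a^4/36 - sqrt(3)*a^3/18


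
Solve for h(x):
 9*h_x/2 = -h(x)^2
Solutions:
 h(x) = 9/(C1 + 2*x)


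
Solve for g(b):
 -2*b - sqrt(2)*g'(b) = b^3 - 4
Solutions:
 g(b) = C1 - sqrt(2)*b^4/8 - sqrt(2)*b^2/2 + 2*sqrt(2)*b


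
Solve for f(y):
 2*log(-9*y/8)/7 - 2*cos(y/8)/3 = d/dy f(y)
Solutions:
 f(y) = C1 + 2*y*log(-y)/7 - 6*y*log(2)/7 - 2*y/7 + 4*y*log(3)/7 - 16*sin(y/8)/3


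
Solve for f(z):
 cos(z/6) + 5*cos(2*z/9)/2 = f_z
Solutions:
 f(z) = C1 + 6*sin(z/6) + 45*sin(2*z/9)/4


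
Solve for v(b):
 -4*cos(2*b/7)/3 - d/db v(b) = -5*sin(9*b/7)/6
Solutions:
 v(b) = C1 - 14*sin(2*b/7)/3 - 35*cos(9*b/7)/54


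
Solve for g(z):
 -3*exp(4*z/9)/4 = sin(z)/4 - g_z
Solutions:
 g(z) = C1 + 27*exp(4*z/9)/16 - cos(z)/4


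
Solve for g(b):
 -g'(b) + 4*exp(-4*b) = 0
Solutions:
 g(b) = C1 - exp(-4*b)


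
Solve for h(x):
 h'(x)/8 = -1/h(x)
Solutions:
 h(x) = -sqrt(C1 - 16*x)
 h(x) = sqrt(C1 - 16*x)


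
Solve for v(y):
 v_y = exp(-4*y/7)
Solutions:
 v(y) = C1 - 7*exp(-4*y/7)/4


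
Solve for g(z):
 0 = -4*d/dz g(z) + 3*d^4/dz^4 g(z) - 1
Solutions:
 g(z) = C1 + C4*exp(6^(2/3)*z/3) - z/4 + (C2*sin(2^(2/3)*3^(1/6)*z/2) + C3*cos(2^(2/3)*3^(1/6)*z/2))*exp(-6^(2/3)*z/6)


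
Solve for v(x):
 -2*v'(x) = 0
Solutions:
 v(x) = C1


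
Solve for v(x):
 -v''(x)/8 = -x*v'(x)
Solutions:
 v(x) = C1 + C2*erfi(2*x)


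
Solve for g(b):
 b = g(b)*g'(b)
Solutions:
 g(b) = -sqrt(C1 + b^2)
 g(b) = sqrt(C1 + b^2)


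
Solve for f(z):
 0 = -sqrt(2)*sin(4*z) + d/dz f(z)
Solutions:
 f(z) = C1 - sqrt(2)*cos(4*z)/4


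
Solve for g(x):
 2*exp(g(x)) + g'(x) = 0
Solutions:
 g(x) = log(1/(C1 + 2*x))


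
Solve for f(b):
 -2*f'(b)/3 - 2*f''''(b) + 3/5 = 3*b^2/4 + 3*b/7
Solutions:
 f(b) = C1 + C4*exp(-3^(2/3)*b/3) - 3*b^3/8 - 9*b^2/28 + 9*b/10 + (C2*sin(3^(1/6)*b/2) + C3*cos(3^(1/6)*b/2))*exp(3^(2/3)*b/6)


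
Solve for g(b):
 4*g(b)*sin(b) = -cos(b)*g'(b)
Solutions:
 g(b) = C1*cos(b)^4


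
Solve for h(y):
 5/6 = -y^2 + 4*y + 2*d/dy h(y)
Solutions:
 h(y) = C1 + y^3/6 - y^2 + 5*y/12


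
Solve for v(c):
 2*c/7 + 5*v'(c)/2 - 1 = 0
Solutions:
 v(c) = C1 - 2*c^2/35 + 2*c/5


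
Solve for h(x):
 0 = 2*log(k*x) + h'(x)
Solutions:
 h(x) = C1 - 2*x*log(k*x) + 2*x


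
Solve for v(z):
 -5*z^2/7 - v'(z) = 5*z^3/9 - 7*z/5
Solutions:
 v(z) = C1 - 5*z^4/36 - 5*z^3/21 + 7*z^2/10


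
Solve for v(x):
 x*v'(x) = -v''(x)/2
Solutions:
 v(x) = C1 + C2*erf(x)


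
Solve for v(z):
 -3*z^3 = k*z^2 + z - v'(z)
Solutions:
 v(z) = C1 + k*z^3/3 + 3*z^4/4 + z^2/2


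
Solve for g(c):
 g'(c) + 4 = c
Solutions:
 g(c) = C1 + c^2/2 - 4*c


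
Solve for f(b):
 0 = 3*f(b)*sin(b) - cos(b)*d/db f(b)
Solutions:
 f(b) = C1/cos(b)^3


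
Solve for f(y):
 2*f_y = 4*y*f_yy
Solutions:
 f(y) = C1 + C2*y^(3/2)


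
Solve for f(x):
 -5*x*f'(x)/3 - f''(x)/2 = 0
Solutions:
 f(x) = C1 + C2*erf(sqrt(15)*x/3)


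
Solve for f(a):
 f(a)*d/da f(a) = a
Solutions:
 f(a) = -sqrt(C1 + a^2)
 f(a) = sqrt(C1 + a^2)


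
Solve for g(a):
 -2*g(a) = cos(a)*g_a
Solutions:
 g(a) = C1*(sin(a) - 1)/(sin(a) + 1)


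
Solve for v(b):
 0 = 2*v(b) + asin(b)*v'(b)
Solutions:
 v(b) = C1*exp(-2*Integral(1/asin(b), b))


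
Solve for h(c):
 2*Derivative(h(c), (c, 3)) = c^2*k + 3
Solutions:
 h(c) = C1 + C2*c + C3*c^2 + c^5*k/120 + c^3/4


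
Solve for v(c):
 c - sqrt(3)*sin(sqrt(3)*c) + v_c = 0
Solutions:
 v(c) = C1 - c^2/2 - cos(sqrt(3)*c)


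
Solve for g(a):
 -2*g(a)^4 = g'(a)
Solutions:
 g(a) = (-3^(2/3) - 3*3^(1/6)*I)*(1/(C1 + 2*a))^(1/3)/6
 g(a) = (-3^(2/3) + 3*3^(1/6)*I)*(1/(C1 + 2*a))^(1/3)/6
 g(a) = (1/(C1 + 6*a))^(1/3)


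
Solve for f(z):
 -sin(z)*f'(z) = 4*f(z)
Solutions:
 f(z) = C1*(cos(z)^2 + 2*cos(z) + 1)/(cos(z)^2 - 2*cos(z) + 1)


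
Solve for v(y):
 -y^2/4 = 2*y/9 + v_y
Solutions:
 v(y) = C1 - y^3/12 - y^2/9


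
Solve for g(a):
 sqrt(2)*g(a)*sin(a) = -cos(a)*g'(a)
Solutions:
 g(a) = C1*cos(a)^(sqrt(2))


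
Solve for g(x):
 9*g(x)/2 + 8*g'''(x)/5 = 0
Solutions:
 g(x) = C3*exp(x*(-2^(2/3)*45^(1/3) + 3*5^(1/3)*6^(2/3))/16)*sin(3*2^(2/3)*3^(1/6)*5^(1/3)*x/8) + C4*exp(x*(-2^(2/3)*45^(1/3) + 3*5^(1/3)*6^(2/3))/16)*cos(3*2^(2/3)*3^(1/6)*5^(1/3)*x/8) + C5*exp(-x*(2^(2/3)*45^(1/3) + 3*5^(1/3)*6^(2/3))/16) + (C1*sin(3*2^(2/3)*3^(1/6)*5^(1/3)*x/8) + C2*cos(3*2^(2/3)*3^(1/6)*5^(1/3)*x/8))*exp(2^(2/3)*45^(1/3)*x/8)


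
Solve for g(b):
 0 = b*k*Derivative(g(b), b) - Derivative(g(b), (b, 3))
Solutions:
 g(b) = C1 + Integral(C2*airyai(b*k^(1/3)) + C3*airybi(b*k^(1/3)), b)


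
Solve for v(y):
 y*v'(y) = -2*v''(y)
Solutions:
 v(y) = C1 + C2*erf(y/2)


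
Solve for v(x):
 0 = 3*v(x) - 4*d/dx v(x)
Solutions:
 v(x) = C1*exp(3*x/4)


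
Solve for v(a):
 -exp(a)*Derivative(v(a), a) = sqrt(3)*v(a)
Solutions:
 v(a) = C1*exp(sqrt(3)*exp(-a))


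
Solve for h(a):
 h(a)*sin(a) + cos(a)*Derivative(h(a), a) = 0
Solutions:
 h(a) = C1*cos(a)


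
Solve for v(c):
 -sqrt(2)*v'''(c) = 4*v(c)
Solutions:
 v(c) = C3*exp(-sqrt(2)*c) + (C1*sin(sqrt(6)*c/2) + C2*cos(sqrt(6)*c/2))*exp(sqrt(2)*c/2)


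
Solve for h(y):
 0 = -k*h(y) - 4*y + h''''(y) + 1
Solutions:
 h(y) = C1*exp(-k^(1/4)*y) + C2*exp(k^(1/4)*y) + C3*exp(-I*k^(1/4)*y) + C4*exp(I*k^(1/4)*y) - 4*y/k + 1/k


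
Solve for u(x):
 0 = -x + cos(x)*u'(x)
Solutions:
 u(x) = C1 + Integral(x/cos(x), x)


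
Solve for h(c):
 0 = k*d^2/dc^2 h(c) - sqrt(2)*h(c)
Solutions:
 h(c) = C1*exp(-2^(1/4)*c*sqrt(1/k)) + C2*exp(2^(1/4)*c*sqrt(1/k))


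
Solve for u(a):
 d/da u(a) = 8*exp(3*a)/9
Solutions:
 u(a) = C1 + 8*exp(3*a)/27


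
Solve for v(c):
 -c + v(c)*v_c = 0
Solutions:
 v(c) = -sqrt(C1 + c^2)
 v(c) = sqrt(C1 + c^2)


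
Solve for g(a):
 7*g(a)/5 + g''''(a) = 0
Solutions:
 g(a) = (C1*sin(sqrt(2)*5^(3/4)*7^(1/4)*a/10) + C2*cos(sqrt(2)*5^(3/4)*7^(1/4)*a/10))*exp(-sqrt(2)*5^(3/4)*7^(1/4)*a/10) + (C3*sin(sqrt(2)*5^(3/4)*7^(1/4)*a/10) + C4*cos(sqrt(2)*5^(3/4)*7^(1/4)*a/10))*exp(sqrt(2)*5^(3/4)*7^(1/4)*a/10)


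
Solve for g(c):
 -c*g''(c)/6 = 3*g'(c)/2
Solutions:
 g(c) = C1 + C2/c^8


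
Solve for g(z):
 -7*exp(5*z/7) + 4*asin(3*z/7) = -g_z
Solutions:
 g(z) = C1 - 4*z*asin(3*z/7) - 4*sqrt(49 - 9*z^2)/3 + 49*exp(5*z/7)/5


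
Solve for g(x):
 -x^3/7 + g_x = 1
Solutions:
 g(x) = C1 + x^4/28 + x


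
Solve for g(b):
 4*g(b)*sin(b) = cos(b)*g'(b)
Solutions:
 g(b) = C1/cos(b)^4


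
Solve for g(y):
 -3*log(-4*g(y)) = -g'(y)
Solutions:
 -Integral(1/(log(-_y) + 2*log(2)), (_y, g(y)))/3 = C1 - y


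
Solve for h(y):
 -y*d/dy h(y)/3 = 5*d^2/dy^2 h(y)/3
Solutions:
 h(y) = C1 + C2*erf(sqrt(10)*y/10)


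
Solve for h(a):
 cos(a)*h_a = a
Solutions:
 h(a) = C1 + Integral(a/cos(a), a)


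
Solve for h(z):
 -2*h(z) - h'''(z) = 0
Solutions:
 h(z) = C3*exp(-2^(1/3)*z) + (C1*sin(2^(1/3)*sqrt(3)*z/2) + C2*cos(2^(1/3)*sqrt(3)*z/2))*exp(2^(1/3)*z/2)


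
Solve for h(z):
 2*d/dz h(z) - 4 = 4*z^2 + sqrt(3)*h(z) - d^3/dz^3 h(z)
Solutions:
 h(z) = C1*exp(-2^(1/3)*sqrt(3)*z*(-4/(9 + sqrt(113))^(1/3) + 2^(1/3)*(9 + sqrt(113))^(1/3))/12)*sin(2^(1/3)*z*((9 + sqrt(113))^(-1/3) + 2^(1/3)*(9 + sqrt(113))^(1/3)/4)) + C2*exp(-2^(1/3)*sqrt(3)*z*(-4/(9 + sqrt(113))^(1/3) + 2^(1/3)*(9 + sqrt(113))^(1/3))/12)*cos(2^(1/3)*z*((9 + sqrt(113))^(-1/3) + 2^(1/3)*(9 + sqrt(113))^(1/3)/4)) + C3*exp(2^(1/3)*sqrt(3)*z*(-4/(9 + sqrt(113))^(1/3) + 2^(1/3)*(9 + sqrt(113))^(1/3))/6) - 4*sqrt(3)*z^2/3 - 16*z/3 - 44*sqrt(3)/9


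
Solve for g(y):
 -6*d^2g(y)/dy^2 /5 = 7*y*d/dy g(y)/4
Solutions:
 g(y) = C1 + C2*erf(sqrt(105)*y/12)


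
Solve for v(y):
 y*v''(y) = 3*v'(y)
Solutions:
 v(y) = C1 + C2*y^4


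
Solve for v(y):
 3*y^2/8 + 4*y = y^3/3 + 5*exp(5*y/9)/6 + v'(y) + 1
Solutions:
 v(y) = C1 - y^4/12 + y^3/8 + 2*y^2 - y - 3*exp(5*y/9)/2


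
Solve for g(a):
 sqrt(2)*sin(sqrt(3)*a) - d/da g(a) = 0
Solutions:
 g(a) = C1 - sqrt(6)*cos(sqrt(3)*a)/3


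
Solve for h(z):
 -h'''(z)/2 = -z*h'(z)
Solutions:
 h(z) = C1 + Integral(C2*airyai(2^(1/3)*z) + C3*airybi(2^(1/3)*z), z)


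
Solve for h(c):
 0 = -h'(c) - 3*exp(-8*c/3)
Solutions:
 h(c) = C1 + 9*exp(-8*c/3)/8


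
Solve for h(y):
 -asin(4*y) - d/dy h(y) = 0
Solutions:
 h(y) = C1 - y*asin(4*y) - sqrt(1 - 16*y^2)/4


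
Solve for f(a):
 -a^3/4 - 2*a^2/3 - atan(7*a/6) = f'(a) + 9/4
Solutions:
 f(a) = C1 - a^4/16 - 2*a^3/9 - a*atan(7*a/6) - 9*a/4 + 3*log(49*a^2 + 36)/7


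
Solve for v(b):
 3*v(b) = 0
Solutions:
 v(b) = 0


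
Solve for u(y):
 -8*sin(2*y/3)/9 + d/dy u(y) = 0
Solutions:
 u(y) = C1 - 4*cos(2*y/3)/3


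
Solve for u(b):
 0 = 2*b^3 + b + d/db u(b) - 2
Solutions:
 u(b) = C1 - b^4/2 - b^2/2 + 2*b


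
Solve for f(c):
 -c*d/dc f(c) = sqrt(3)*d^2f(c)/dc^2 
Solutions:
 f(c) = C1 + C2*erf(sqrt(2)*3^(3/4)*c/6)


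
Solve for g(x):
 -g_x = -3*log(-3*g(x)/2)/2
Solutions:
 -2*Integral(1/(log(-_y) - log(2) + log(3)), (_y, g(x)))/3 = C1 - x


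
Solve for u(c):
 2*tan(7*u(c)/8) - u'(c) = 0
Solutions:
 u(c) = -8*asin(C1*exp(7*c/4))/7 + 8*pi/7
 u(c) = 8*asin(C1*exp(7*c/4))/7


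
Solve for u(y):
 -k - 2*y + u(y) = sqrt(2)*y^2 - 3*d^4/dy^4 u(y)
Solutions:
 u(y) = k + sqrt(2)*y^2 + 2*y + (C1*sin(sqrt(2)*3^(3/4)*y/6) + C2*cos(sqrt(2)*3^(3/4)*y/6))*exp(-sqrt(2)*3^(3/4)*y/6) + (C3*sin(sqrt(2)*3^(3/4)*y/6) + C4*cos(sqrt(2)*3^(3/4)*y/6))*exp(sqrt(2)*3^(3/4)*y/6)


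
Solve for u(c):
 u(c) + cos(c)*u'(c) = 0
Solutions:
 u(c) = C1*sqrt(sin(c) - 1)/sqrt(sin(c) + 1)


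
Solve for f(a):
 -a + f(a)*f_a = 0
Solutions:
 f(a) = -sqrt(C1 + a^2)
 f(a) = sqrt(C1 + a^2)


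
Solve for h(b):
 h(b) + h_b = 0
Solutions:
 h(b) = C1*exp(-b)


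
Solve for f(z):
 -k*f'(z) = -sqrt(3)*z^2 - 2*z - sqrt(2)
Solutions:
 f(z) = C1 + sqrt(3)*z^3/(3*k) + z^2/k + sqrt(2)*z/k


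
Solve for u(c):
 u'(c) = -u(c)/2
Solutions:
 u(c) = C1*exp(-c/2)


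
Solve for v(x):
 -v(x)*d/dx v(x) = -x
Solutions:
 v(x) = -sqrt(C1 + x^2)
 v(x) = sqrt(C1 + x^2)


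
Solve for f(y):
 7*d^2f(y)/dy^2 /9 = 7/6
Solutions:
 f(y) = C1 + C2*y + 3*y^2/4


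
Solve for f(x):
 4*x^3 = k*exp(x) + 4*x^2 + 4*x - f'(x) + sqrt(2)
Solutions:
 f(x) = C1 + k*exp(x) - x^4 + 4*x^3/3 + 2*x^2 + sqrt(2)*x


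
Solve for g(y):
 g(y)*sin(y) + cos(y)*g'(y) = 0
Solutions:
 g(y) = C1*cos(y)


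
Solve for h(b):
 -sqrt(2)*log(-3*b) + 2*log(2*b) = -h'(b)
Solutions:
 h(b) = C1 - b*(2 - sqrt(2))*log(b) + b*(-sqrt(2) - 2*log(2) + sqrt(2)*log(3) + 2 + sqrt(2)*I*pi)


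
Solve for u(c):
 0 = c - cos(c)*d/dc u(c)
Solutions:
 u(c) = C1 + Integral(c/cos(c), c)


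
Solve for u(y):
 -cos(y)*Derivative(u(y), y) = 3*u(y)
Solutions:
 u(y) = C1*(sin(y) - 1)^(3/2)/(sin(y) + 1)^(3/2)


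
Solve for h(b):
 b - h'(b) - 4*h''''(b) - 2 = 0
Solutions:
 h(b) = C1 + C4*exp(-2^(1/3)*b/2) + b^2/2 - 2*b + (C2*sin(2^(1/3)*sqrt(3)*b/4) + C3*cos(2^(1/3)*sqrt(3)*b/4))*exp(2^(1/3)*b/4)


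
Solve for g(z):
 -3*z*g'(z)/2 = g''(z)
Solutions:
 g(z) = C1 + C2*erf(sqrt(3)*z/2)


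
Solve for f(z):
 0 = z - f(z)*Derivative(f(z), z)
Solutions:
 f(z) = -sqrt(C1 + z^2)
 f(z) = sqrt(C1 + z^2)


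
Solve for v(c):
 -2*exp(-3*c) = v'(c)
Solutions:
 v(c) = C1 + 2*exp(-3*c)/3


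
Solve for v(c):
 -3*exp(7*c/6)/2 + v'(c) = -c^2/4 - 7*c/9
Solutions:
 v(c) = C1 - c^3/12 - 7*c^2/18 + 9*exp(7*c/6)/7


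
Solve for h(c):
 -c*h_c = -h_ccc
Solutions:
 h(c) = C1 + Integral(C2*airyai(c) + C3*airybi(c), c)


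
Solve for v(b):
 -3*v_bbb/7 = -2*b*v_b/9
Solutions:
 v(b) = C1 + Integral(C2*airyai(14^(1/3)*b/3) + C3*airybi(14^(1/3)*b/3), b)


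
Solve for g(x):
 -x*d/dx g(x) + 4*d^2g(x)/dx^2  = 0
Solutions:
 g(x) = C1 + C2*erfi(sqrt(2)*x/4)


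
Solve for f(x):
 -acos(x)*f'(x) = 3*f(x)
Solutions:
 f(x) = C1*exp(-3*Integral(1/acos(x), x))


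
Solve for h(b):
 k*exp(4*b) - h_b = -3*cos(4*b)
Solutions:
 h(b) = C1 + k*exp(4*b)/4 + 3*sin(4*b)/4


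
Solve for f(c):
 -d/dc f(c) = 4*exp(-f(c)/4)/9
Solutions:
 f(c) = 4*log(C1 - c/9)


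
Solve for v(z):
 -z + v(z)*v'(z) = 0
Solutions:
 v(z) = -sqrt(C1 + z^2)
 v(z) = sqrt(C1 + z^2)


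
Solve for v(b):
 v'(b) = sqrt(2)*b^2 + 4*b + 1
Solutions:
 v(b) = C1 + sqrt(2)*b^3/3 + 2*b^2 + b


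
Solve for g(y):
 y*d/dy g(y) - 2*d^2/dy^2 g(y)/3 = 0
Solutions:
 g(y) = C1 + C2*erfi(sqrt(3)*y/2)


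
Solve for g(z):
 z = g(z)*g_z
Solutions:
 g(z) = -sqrt(C1 + z^2)
 g(z) = sqrt(C1 + z^2)


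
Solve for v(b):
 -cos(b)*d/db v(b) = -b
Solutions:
 v(b) = C1 + Integral(b/cos(b), b)


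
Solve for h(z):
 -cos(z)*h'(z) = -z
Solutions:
 h(z) = C1 + Integral(z/cos(z), z)


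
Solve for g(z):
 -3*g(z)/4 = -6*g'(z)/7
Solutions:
 g(z) = C1*exp(7*z/8)


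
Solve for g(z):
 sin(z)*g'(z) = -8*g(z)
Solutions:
 g(z) = C1*(cos(z)^4 + 4*cos(z)^3 + 6*cos(z)^2 + 4*cos(z) + 1)/(cos(z)^4 - 4*cos(z)^3 + 6*cos(z)^2 - 4*cos(z) + 1)


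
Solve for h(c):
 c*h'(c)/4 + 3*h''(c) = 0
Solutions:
 h(c) = C1 + C2*erf(sqrt(6)*c/12)


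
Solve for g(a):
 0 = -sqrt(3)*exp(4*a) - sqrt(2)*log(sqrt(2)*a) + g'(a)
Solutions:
 g(a) = C1 + sqrt(2)*a*log(a) + sqrt(2)*a*(-1 + log(2)/2) + sqrt(3)*exp(4*a)/4


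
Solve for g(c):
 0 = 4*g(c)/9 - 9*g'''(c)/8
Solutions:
 g(c) = C3*exp(2*6^(2/3)*c/9) + (C1*sin(2^(2/3)*3^(1/6)*c/3) + C2*cos(2^(2/3)*3^(1/6)*c/3))*exp(-6^(2/3)*c/9)


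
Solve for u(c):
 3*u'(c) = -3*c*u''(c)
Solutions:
 u(c) = C1 + C2*log(c)


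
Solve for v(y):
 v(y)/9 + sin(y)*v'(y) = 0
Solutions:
 v(y) = C1*(cos(y) + 1)^(1/18)/(cos(y) - 1)^(1/18)


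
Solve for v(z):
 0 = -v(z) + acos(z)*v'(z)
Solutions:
 v(z) = C1*exp(Integral(1/acos(z), z))


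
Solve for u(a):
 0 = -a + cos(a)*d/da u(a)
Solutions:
 u(a) = C1 + Integral(a/cos(a), a)


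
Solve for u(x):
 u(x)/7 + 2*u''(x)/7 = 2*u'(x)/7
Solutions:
 u(x) = (C1*sin(x/2) + C2*cos(x/2))*exp(x/2)


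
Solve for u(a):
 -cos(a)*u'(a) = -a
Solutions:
 u(a) = C1 + Integral(a/cos(a), a)


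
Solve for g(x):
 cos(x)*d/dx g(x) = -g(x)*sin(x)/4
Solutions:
 g(x) = C1*cos(x)^(1/4)


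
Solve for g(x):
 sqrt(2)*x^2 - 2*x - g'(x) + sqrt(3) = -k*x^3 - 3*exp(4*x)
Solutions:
 g(x) = C1 + k*x^4/4 + sqrt(2)*x^3/3 - x^2 + sqrt(3)*x + 3*exp(4*x)/4


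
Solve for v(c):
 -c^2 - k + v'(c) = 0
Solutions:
 v(c) = C1 + c^3/3 + c*k


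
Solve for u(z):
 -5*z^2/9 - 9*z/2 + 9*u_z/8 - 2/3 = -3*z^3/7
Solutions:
 u(z) = C1 - 2*z^4/21 + 40*z^3/243 + 2*z^2 + 16*z/27


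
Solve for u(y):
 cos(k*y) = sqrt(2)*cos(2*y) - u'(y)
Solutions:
 u(y) = C1 + sqrt(2)*sin(2*y)/2 - sin(k*y)/k


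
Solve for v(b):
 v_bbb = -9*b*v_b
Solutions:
 v(b) = C1 + Integral(C2*airyai(-3^(2/3)*b) + C3*airybi(-3^(2/3)*b), b)


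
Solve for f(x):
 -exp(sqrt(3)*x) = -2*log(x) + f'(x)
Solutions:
 f(x) = C1 + 2*x*log(x) - 2*x - sqrt(3)*exp(sqrt(3)*x)/3


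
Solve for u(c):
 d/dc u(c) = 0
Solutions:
 u(c) = C1


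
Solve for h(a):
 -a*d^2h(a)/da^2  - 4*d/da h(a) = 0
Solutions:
 h(a) = C1 + C2/a^3


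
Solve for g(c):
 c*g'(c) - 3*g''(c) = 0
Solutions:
 g(c) = C1 + C2*erfi(sqrt(6)*c/6)


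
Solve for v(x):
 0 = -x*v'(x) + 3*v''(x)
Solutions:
 v(x) = C1 + C2*erfi(sqrt(6)*x/6)


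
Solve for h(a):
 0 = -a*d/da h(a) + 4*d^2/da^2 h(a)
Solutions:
 h(a) = C1 + C2*erfi(sqrt(2)*a/4)


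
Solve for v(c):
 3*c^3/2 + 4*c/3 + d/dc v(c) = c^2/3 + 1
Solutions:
 v(c) = C1 - 3*c^4/8 + c^3/9 - 2*c^2/3 + c


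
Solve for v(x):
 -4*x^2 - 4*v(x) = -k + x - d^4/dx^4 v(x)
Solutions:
 v(x) = C1*exp(-sqrt(2)*x) + C2*exp(sqrt(2)*x) + C3*sin(sqrt(2)*x) + C4*cos(sqrt(2)*x) + k/4 - x^2 - x/4


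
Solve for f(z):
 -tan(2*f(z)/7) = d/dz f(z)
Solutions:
 f(z) = -7*asin(C1*exp(-2*z/7))/2 + 7*pi/2
 f(z) = 7*asin(C1*exp(-2*z/7))/2


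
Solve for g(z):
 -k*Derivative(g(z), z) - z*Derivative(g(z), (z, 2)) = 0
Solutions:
 g(z) = C1 + z^(1 - re(k))*(C2*sin(log(z)*Abs(im(k))) + C3*cos(log(z)*im(k)))


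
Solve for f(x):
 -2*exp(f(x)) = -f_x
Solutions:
 f(x) = log(-1/(C1 + 2*x))


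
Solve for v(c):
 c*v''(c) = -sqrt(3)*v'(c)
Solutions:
 v(c) = C1 + C2*c^(1 - sqrt(3))


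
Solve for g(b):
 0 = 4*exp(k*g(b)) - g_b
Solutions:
 g(b) = Piecewise((log(-1/(C1*k + 4*b*k))/k, Ne(k, 0)), (nan, True))
 g(b) = Piecewise((C1 + 4*b, Eq(k, 0)), (nan, True))


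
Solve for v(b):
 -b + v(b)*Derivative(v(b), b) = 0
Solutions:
 v(b) = -sqrt(C1 + b^2)
 v(b) = sqrt(C1 + b^2)


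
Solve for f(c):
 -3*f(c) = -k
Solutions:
 f(c) = k/3


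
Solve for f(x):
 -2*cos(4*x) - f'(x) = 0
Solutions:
 f(x) = C1 - sin(4*x)/2


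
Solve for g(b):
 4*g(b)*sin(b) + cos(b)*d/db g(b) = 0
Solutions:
 g(b) = C1*cos(b)^4


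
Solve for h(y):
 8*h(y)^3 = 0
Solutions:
 h(y) = 0


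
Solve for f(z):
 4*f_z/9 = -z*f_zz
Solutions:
 f(z) = C1 + C2*z^(5/9)


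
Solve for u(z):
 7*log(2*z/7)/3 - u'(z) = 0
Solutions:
 u(z) = C1 + 7*z*log(z)/3 - 7*z*log(7)/3 - 7*z/3 + 7*z*log(2)/3


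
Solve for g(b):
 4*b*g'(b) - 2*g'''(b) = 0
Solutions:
 g(b) = C1 + Integral(C2*airyai(2^(1/3)*b) + C3*airybi(2^(1/3)*b), b)


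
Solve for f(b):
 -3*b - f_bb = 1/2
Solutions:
 f(b) = C1 + C2*b - b^3/2 - b^2/4


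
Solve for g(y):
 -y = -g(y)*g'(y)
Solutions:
 g(y) = -sqrt(C1 + y^2)
 g(y) = sqrt(C1 + y^2)


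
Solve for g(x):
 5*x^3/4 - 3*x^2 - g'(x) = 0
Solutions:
 g(x) = C1 + 5*x^4/16 - x^3


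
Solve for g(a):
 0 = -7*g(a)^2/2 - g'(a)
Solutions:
 g(a) = 2/(C1 + 7*a)


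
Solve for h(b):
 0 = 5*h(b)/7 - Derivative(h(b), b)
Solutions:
 h(b) = C1*exp(5*b/7)


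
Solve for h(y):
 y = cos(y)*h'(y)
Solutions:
 h(y) = C1 + Integral(y/cos(y), y)


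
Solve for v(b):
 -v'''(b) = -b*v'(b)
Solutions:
 v(b) = C1 + Integral(C2*airyai(b) + C3*airybi(b), b)


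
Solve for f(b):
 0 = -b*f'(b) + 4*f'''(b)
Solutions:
 f(b) = C1 + Integral(C2*airyai(2^(1/3)*b/2) + C3*airybi(2^(1/3)*b/2), b)


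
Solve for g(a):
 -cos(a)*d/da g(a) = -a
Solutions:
 g(a) = C1 + Integral(a/cos(a), a)


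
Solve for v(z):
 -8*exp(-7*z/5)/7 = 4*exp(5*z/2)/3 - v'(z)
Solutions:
 v(z) = C1 + 8*exp(5*z/2)/15 - 40*exp(-7*z/5)/49


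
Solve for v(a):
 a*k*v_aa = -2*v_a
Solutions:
 v(a) = C1 + a^(((re(k) - 2)*re(k) + im(k)^2)/(re(k)^2 + im(k)^2))*(C2*sin(2*log(a)*Abs(im(k))/(re(k)^2 + im(k)^2)) + C3*cos(2*log(a)*im(k)/(re(k)^2 + im(k)^2)))


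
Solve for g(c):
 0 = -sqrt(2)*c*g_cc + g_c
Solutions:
 g(c) = C1 + C2*c^(sqrt(2)/2 + 1)


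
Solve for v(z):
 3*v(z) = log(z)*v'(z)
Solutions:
 v(z) = C1*exp(3*li(z))


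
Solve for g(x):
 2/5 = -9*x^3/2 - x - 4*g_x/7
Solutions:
 g(x) = C1 - 63*x^4/32 - 7*x^2/8 - 7*x/10


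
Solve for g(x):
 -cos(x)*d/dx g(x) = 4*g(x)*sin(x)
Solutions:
 g(x) = C1*cos(x)^4


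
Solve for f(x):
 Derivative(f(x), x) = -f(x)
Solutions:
 f(x) = C1*exp(-x)


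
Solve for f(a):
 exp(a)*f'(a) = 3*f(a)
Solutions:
 f(a) = C1*exp(-3*exp(-a))


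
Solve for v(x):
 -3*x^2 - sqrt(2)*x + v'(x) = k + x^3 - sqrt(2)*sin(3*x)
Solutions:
 v(x) = C1 + k*x + x^4/4 + x^3 + sqrt(2)*x^2/2 + sqrt(2)*cos(3*x)/3


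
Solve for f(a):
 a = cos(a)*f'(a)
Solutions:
 f(a) = C1 + Integral(a/cos(a), a)


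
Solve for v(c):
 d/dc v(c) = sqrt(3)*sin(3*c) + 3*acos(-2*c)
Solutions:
 v(c) = C1 + 3*c*acos(-2*c) + 3*sqrt(1 - 4*c^2)/2 - sqrt(3)*cos(3*c)/3


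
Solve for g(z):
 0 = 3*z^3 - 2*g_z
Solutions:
 g(z) = C1 + 3*z^4/8


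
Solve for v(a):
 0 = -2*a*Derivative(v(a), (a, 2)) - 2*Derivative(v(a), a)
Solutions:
 v(a) = C1 + C2*log(a)


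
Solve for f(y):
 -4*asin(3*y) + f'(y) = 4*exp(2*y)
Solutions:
 f(y) = C1 + 4*y*asin(3*y) + 4*sqrt(1 - 9*y^2)/3 + 2*exp(2*y)


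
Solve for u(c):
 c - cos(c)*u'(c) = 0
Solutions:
 u(c) = C1 + Integral(c/cos(c), c)


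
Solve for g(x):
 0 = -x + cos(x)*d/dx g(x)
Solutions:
 g(x) = C1 + Integral(x/cos(x), x)


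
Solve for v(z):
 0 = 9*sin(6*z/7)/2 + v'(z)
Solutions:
 v(z) = C1 + 21*cos(6*z/7)/4


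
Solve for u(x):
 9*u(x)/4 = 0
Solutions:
 u(x) = 0


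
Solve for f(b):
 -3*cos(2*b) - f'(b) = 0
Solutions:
 f(b) = C1 - 3*sin(2*b)/2


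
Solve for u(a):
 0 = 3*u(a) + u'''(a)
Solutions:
 u(a) = C3*exp(-3^(1/3)*a) + (C1*sin(3^(5/6)*a/2) + C2*cos(3^(5/6)*a/2))*exp(3^(1/3)*a/2)


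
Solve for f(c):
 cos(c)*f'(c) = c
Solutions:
 f(c) = C1 + Integral(c/cos(c), c)


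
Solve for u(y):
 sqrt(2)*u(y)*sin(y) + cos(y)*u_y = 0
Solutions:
 u(y) = C1*cos(y)^(sqrt(2))


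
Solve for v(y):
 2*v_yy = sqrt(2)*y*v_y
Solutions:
 v(y) = C1 + C2*erfi(2^(1/4)*y/2)


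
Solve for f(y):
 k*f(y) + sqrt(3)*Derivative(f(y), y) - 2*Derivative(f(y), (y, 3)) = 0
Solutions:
 f(y) = C1*exp(-2^(1/3)*y*(3^(2/3)*(-3*k + sqrt(9*k^2 - 2*sqrt(3)))^(1/3) + 2^(1/3)*3^(5/6)/(-3*k + sqrt(9*k^2 - 2*sqrt(3)))^(1/3))/6) + C2*exp(2^(1/3)*y*(3^(2/3)*(-3*k + sqrt(9*k^2 - 2*sqrt(3)))^(1/3)/12 - 3^(1/6)*I*(-3*k + sqrt(9*k^2 - 2*sqrt(3)))^(1/3)/4 - 2^(1/3)*sqrt(3)/((-3^(2/3) + 3*3^(1/6)*I)*(-3*k + sqrt(9*k^2 - 2*sqrt(3)))^(1/3)))) + C3*exp(2^(1/3)*y*(3^(2/3)*(-3*k + sqrt(9*k^2 - 2*sqrt(3)))^(1/3)/12 + 3^(1/6)*I*(-3*k + sqrt(9*k^2 - 2*sqrt(3)))^(1/3)/4 + 2^(1/3)*sqrt(3)/((3^(2/3) + 3*3^(1/6)*I)*(-3*k + sqrt(9*k^2 - 2*sqrt(3)))^(1/3))))


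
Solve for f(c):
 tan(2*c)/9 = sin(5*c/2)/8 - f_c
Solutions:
 f(c) = C1 + log(cos(2*c))/18 - cos(5*c/2)/20


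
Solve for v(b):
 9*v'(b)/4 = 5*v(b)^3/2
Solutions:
 v(b) = -3*sqrt(2)*sqrt(-1/(C1 + 10*b))/2
 v(b) = 3*sqrt(2)*sqrt(-1/(C1 + 10*b))/2


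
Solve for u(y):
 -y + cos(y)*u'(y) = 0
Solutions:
 u(y) = C1 + Integral(y/cos(y), y)


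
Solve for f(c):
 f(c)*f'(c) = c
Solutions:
 f(c) = -sqrt(C1 + c^2)
 f(c) = sqrt(C1 + c^2)


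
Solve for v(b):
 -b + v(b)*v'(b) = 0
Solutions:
 v(b) = -sqrt(C1 + b^2)
 v(b) = sqrt(C1 + b^2)


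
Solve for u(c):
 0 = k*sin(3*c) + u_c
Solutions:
 u(c) = C1 + k*cos(3*c)/3


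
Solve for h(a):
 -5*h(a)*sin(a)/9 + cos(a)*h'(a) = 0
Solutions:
 h(a) = C1/cos(a)^(5/9)


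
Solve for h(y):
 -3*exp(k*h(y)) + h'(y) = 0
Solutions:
 h(y) = Piecewise((log(-1/(C1*k + 3*k*y))/k, Ne(k, 0)), (nan, True))
 h(y) = Piecewise((C1 + 3*y, Eq(k, 0)), (nan, True))


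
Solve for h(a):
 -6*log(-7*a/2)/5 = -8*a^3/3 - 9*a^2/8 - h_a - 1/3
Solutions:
 h(a) = C1 - 2*a^4/3 - 3*a^3/8 + 6*a*log(-a)/5 + a*(-23 - 18*log(2) + 18*log(7))/15


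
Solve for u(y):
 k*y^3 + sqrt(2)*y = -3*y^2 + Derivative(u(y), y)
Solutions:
 u(y) = C1 + k*y^4/4 + y^3 + sqrt(2)*y^2/2


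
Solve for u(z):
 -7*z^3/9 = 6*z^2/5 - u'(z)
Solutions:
 u(z) = C1 + 7*z^4/36 + 2*z^3/5


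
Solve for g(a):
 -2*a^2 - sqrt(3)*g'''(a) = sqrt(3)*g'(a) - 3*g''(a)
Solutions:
 g(a) = C1 - 2*sqrt(3)*a^3/9 - 2*a^2 - 8*sqrt(3)*a/3 + (C2*sin(a/2) + C3*cos(a/2))*exp(sqrt(3)*a/2)


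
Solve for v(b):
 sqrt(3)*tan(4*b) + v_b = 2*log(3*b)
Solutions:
 v(b) = C1 + 2*b*log(b) - 2*b + 2*b*log(3) + sqrt(3)*log(cos(4*b))/4


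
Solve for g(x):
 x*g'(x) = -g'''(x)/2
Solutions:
 g(x) = C1 + Integral(C2*airyai(-2^(1/3)*x) + C3*airybi(-2^(1/3)*x), x)


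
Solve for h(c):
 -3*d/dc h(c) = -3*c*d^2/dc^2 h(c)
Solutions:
 h(c) = C1 + C2*c^2


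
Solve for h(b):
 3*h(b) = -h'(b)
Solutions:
 h(b) = C1*exp(-3*b)


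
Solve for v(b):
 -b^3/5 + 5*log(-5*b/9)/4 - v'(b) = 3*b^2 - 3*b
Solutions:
 v(b) = C1 - b^4/20 - b^3 + 3*b^2/2 + 5*b*log(-b)/4 + 5*b*(-2*log(3) - 1 + log(5))/4


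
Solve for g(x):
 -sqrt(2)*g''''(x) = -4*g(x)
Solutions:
 g(x) = C1*exp(-2^(3/8)*x) + C2*exp(2^(3/8)*x) + C3*sin(2^(3/8)*x) + C4*cos(2^(3/8)*x)


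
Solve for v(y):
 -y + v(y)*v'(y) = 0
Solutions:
 v(y) = -sqrt(C1 + y^2)
 v(y) = sqrt(C1 + y^2)


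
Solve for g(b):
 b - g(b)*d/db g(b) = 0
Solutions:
 g(b) = -sqrt(C1 + b^2)
 g(b) = sqrt(C1 + b^2)


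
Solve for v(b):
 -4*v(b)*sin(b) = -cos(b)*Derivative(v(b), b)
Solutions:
 v(b) = C1/cos(b)^4


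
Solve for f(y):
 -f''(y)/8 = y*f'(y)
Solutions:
 f(y) = C1 + C2*erf(2*y)


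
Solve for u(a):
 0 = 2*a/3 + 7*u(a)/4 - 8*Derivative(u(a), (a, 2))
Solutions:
 u(a) = C1*exp(-sqrt(14)*a/8) + C2*exp(sqrt(14)*a/8) - 8*a/21


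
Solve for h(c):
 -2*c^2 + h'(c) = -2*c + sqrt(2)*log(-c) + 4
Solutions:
 h(c) = C1 + 2*c^3/3 - c^2 + sqrt(2)*c*log(-c) + c*(4 - sqrt(2))


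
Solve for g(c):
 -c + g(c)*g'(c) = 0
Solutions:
 g(c) = -sqrt(C1 + c^2)
 g(c) = sqrt(C1 + c^2)


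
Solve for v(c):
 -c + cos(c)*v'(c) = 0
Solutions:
 v(c) = C1 + Integral(c/cos(c), c)


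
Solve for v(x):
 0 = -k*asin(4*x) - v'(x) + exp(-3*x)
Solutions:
 v(x) = C1 - k*x*asin(4*x) - k*sqrt(1 - 16*x^2)/4 - exp(-3*x)/3


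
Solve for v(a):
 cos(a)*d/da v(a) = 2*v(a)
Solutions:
 v(a) = C1*(sin(a) + 1)/(sin(a) - 1)


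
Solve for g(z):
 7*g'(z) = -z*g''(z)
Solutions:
 g(z) = C1 + C2/z^6


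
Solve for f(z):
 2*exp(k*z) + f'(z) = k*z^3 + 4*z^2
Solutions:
 f(z) = C1 + k*z^4/4 + 4*z^3/3 - 2*exp(k*z)/k


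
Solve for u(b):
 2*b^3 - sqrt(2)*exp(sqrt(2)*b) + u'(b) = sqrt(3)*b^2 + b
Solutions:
 u(b) = C1 - b^4/2 + sqrt(3)*b^3/3 + b^2/2 + exp(sqrt(2)*b)


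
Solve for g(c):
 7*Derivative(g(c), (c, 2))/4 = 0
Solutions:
 g(c) = C1 + C2*c


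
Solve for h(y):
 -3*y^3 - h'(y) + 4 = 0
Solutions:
 h(y) = C1 - 3*y^4/4 + 4*y


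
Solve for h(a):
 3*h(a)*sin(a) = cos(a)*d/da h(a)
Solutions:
 h(a) = C1/cos(a)^3


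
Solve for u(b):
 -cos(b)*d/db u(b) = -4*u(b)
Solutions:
 u(b) = C1*(sin(b)^2 + 2*sin(b) + 1)/(sin(b)^2 - 2*sin(b) + 1)


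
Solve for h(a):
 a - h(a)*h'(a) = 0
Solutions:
 h(a) = -sqrt(C1 + a^2)
 h(a) = sqrt(C1 + a^2)


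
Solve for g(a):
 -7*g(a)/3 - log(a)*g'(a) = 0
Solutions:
 g(a) = C1*exp(-7*li(a)/3)


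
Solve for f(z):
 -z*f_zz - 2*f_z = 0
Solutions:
 f(z) = C1 + C2/z


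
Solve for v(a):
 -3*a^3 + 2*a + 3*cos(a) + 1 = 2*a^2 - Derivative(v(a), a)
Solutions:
 v(a) = C1 + 3*a^4/4 + 2*a^3/3 - a^2 - a - 3*sin(a)


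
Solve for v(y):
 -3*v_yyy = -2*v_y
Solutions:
 v(y) = C1 + C2*exp(-sqrt(6)*y/3) + C3*exp(sqrt(6)*y/3)


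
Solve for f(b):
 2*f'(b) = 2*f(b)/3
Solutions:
 f(b) = C1*exp(b/3)


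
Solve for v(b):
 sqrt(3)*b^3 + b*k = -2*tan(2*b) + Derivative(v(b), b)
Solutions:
 v(b) = C1 + sqrt(3)*b^4/4 + b^2*k/2 - log(cos(2*b))


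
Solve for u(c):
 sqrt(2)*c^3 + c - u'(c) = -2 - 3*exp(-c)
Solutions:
 u(c) = C1 + sqrt(2)*c^4/4 + c^2/2 + 2*c - 3*exp(-c)


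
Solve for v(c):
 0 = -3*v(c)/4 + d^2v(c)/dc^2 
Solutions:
 v(c) = C1*exp(-sqrt(3)*c/2) + C2*exp(sqrt(3)*c/2)


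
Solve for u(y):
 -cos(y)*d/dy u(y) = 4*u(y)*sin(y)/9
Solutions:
 u(y) = C1*cos(y)^(4/9)


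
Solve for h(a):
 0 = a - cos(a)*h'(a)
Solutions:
 h(a) = C1 + Integral(a/cos(a), a)


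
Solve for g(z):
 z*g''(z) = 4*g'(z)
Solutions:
 g(z) = C1 + C2*z^5


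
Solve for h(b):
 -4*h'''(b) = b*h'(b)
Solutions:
 h(b) = C1 + Integral(C2*airyai(-2^(1/3)*b/2) + C3*airybi(-2^(1/3)*b/2), b)


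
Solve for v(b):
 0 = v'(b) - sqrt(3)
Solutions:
 v(b) = C1 + sqrt(3)*b


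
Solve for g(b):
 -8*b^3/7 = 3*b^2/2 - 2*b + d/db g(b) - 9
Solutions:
 g(b) = C1 - 2*b^4/7 - b^3/2 + b^2 + 9*b


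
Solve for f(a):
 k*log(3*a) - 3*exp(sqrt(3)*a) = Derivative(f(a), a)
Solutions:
 f(a) = C1 + a*k*log(a) + a*k*(-1 + log(3)) - sqrt(3)*exp(sqrt(3)*a)


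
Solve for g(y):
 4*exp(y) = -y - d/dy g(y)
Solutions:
 g(y) = C1 - y^2/2 - 4*exp(y)


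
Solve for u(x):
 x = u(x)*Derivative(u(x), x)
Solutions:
 u(x) = -sqrt(C1 + x^2)
 u(x) = sqrt(C1 + x^2)


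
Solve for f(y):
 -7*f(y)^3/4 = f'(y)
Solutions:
 f(y) = -sqrt(2)*sqrt(-1/(C1 - 7*y))
 f(y) = sqrt(2)*sqrt(-1/(C1 - 7*y))


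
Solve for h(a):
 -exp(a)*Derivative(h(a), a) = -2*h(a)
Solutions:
 h(a) = C1*exp(-2*exp(-a))


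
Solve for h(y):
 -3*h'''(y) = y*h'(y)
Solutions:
 h(y) = C1 + Integral(C2*airyai(-3^(2/3)*y/3) + C3*airybi(-3^(2/3)*y/3), y)


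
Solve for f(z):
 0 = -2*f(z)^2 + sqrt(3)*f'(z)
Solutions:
 f(z) = -3/(C1 + 2*sqrt(3)*z)


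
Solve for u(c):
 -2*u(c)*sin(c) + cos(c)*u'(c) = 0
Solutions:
 u(c) = C1/cos(c)^2


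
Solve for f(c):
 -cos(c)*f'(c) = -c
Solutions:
 f(c) = C1 + Integral(c/cos(c), c)


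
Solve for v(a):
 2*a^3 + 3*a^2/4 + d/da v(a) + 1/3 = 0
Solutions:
 v(a) = C1 - a^4/2 - a^3/4 - a/3


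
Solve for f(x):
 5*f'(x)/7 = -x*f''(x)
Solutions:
 f(x) = C1 + C2*x^(2/7)


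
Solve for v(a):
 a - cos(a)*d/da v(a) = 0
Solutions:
 v(a) = C1 + Integral(a/cos(a), a)


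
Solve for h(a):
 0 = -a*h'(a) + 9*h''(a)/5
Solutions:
 h(a) = C1 + C2*erfi(sqrt(10)*a/6)


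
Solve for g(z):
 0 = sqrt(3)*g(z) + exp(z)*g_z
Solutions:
 g(z) = C1*exp(sqrt(3)*exp(-z))


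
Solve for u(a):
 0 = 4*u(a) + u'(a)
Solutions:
 u(a) = C1*exp(-4*a)


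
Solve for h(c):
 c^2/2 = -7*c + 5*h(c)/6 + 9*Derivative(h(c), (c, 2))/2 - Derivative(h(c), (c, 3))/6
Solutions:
 h(c) = C1*exp(c*(-2^(2/3)*(sqrt(14605) + 1463)^(1/3)/4 - 81*2^(1/3)/(2*(sqrt(14605) + 1463)^(1/3)) + 9))*sin(2^(1/3)*sqrt(3)*c*(-2^(1/3)*(sqrt(14605) + 1463)^(1/3) + 162/(sqrt(14605) + 1463)^(1/3))/4) + C2*exp(c*(-2^(2/3)*(sqrt(14605) + 1463)^(1/3)/4 - 81*2^(1/3)/(2*(sqrt(14605) + 1463)^(1/3)) + 9))*cos(2^(1/3)*sqrt(3)*c*(-2^(1/3)*(sqrt(14605) + 1463)^(1/3) + 162/(sqrt(14605) + 1463)^(1/3))/4) + C3*exp(c*(81*2^(1/3)/(sqrt(14605) + 1463)^(1/3) + 9 + 2^(2/3)*(sqrt(14605) + 1463)^(1/3)/2)) + 3*c^2/5 + 42*c/5 - 162/25


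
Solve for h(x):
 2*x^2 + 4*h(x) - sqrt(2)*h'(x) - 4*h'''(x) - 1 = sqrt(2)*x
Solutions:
 h(x) = C1*exp(3^(1/3)*x*(-(36 + sqrt(6)*sqrt(sqrt(2) + 216))^(1/3) + sqrt(2)*3^(1/3)/(36 + sqrt(6)*sqrt(sqrt(2) + 216))^(1/3))/12)*sin(3^(1/6)*x*(3*sqrt(2)/(36 + sqrt(6)*sqrt(sqrt(2) + 216))^(1/3) + 3^(2/3)*(36 + sqrt(6)*sqrt(sqrt(2) + 216))^(1/3))/12) + C2*exp(3^(1/3)*x*(-(36 + sqrt(6)*sqrt(sqrt(2) + 216))^(1/3) + sqrt(2)*3^(1/3)/(36 + sqrt(6)*sqrt(sqrt(2) + 216))^(1/3))/12)*cos(3^(1/6)*x*(3*sqrt(2)/(36 + sqrt(6)*sqrt(sqrt(2) + 216))^(1/3) + 3^(2/3)*(36 + sqrt(6)*sqrt(sqrt(2) + 216))^(1/3))/12) + C3*exp(-3^(1/3)*x*(-(36 + sqrt(6)*sqrt(sqrt(2) + 216))^(1/3) + sqrt(2)*3^(1/3)/(36 + sqrt(6)*sqrt(sqrt(2) + 216))^(1/3))/6) - x^2/2 + 1/4


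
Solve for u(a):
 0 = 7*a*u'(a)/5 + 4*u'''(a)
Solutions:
 u(a) = C1 + Integral(C2*airyai(-350^(1/3)*a/10) + C3*airybi(-350^(1/3)*a/10), a)


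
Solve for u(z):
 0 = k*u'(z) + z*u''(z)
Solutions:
 u(z) = C1 + z^(1 - re(k))*(C2*sin(log(z)*Abs(im(k))) + C3*cos(log(z)*im(k)))


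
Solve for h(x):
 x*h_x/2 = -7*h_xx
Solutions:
 h(x) = C1 + C2*erf(sqrt(7)*x/14)


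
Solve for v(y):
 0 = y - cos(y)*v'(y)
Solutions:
 v(y) = C1 + Integral(y/cos(y), y)


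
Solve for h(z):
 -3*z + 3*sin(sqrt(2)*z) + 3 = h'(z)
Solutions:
 h(z) = C1 - 3*z^2/2 + 3*z - 3*sqrt(2)*cos(sqrt(2)*z)/2


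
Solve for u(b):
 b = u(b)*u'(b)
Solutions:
 u(b) = -sqrt(C1 + b^2)
 u(b) = sqrt(C1 + b^2)


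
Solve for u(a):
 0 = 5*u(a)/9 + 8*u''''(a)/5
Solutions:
 u(a) = (C1*sin(sqrt(15)*2^(3/4)*a/12) + C2*cos(sqrt(15)*2^(3/4)*a/12))*exp(-sqrt(15)*2^(3/4)*a/12) + (C3*sin(sqrt(15)*2^(3/4)*a/12) + C4*cos(sqrt(15)*2^(3/4)*a/12))*exp(sqrt(15)*2^(3/4)*a/12)


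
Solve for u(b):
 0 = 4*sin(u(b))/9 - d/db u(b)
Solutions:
 -4*b/9 + log(cos(u(b)) - 1)/2 - log(cos(u(b)) + 1)/2 = C1


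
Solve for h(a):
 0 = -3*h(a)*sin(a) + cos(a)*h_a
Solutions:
 h(a) = C1/cos(a)^3


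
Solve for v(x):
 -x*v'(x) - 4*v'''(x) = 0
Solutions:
 v(x) = C1 + Integral(C2*airyai(-2^(1/3)*x/2) + C3*airybi(-2^(1/3)*x/2), x)


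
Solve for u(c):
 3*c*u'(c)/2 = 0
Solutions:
 u(c) = C1


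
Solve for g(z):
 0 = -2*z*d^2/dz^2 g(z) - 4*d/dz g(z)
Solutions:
 g(z) = C1 + C2/z


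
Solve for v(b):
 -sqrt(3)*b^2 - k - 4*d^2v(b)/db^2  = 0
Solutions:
 v(b) = C1 + C2*b - sqrt(3)*b^4/48 - b^2*k/8


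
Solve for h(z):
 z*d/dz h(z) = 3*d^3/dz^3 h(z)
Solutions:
 h(z) = C1 + Integral(C2*airyai(3^(2/3)*z/3) + C3*airybi(3^(2/3)*z/3), z)


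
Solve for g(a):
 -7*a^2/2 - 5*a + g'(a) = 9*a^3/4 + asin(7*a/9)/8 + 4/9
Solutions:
 g(a) = C1 + 9*a^4/16 + 7*a^3/6 + 5*a^2/2 + a*asin(7*a/9)/8 + 4*a/9 + sqrt(81 - 49*a^2)/56


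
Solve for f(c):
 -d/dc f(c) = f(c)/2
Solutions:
 f(c) = C1*exp(-c/2)


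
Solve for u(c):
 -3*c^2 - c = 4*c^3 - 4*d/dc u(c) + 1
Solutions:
 u(c) = C1 + c^4/4 + c^3/4 + c^2/8 + c/4


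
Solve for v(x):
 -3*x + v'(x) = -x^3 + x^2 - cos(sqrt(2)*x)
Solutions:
 v(x) = C1 - x^4/4 + x^3/3 + 3*x^2/2 - sqrt(2)*sin(sqrt(2)*x)/2


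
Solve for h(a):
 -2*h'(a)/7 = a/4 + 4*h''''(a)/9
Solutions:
 h(a) = C1 + C4*exp(-42^(2/3)*a/14) - 7*a^2/16 + (C2*sin(3*14^(2/3)*3^(1/6)*a/28) + C3*cos(3*14^(2/3)*3^(1/6)*a/28))*exp(42^(2/3)*a/28)


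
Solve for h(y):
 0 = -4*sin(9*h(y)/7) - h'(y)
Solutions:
 4*y + 7*log(cos(9*h(y)/7) - 1)/18 - 7*log(cos(9*h(y)/7) + 1)/18 = C1


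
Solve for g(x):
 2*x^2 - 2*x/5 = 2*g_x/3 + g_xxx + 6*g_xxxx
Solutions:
 g(x) = C1 + C2*exp(x*(-2 + (18*sqrt(326) + 325)^(-1/3) + (18*sqrt(326) + 325)^(1/3))/36)*sin(sqrt(3)*x*(-(18*sqrt(326) + 325)^(1/3) + (18*sqrt(326) + 325)^(-1/3))/36) + C3*exp(x*(-2 + (18*sqrt(326) + 325)^(-1/3) + (18*sqrt(326) + 325)^(1/3))/36)*cos(sqrt(3)*x*(-(18*sqrt(326) + 325)^(1/3) + (18*sqrt(326) + 325)^(-1/3))/36) + C4*exp(-x*((18*sqrt(326) + 325)^(-1/3) + 1 + (18*sqrt(326) + 325)^(1/3))/18) + x^3 - 3*x^2/10 - 9*x


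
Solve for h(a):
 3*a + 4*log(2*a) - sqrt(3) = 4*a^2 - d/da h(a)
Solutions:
 h(a) = C1 + 4*a^3/3 - 3*a^2/2 - 4*a*log(a) - a*log(16) + sqrt(3)*a + 4*a


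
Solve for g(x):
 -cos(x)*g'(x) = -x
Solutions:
 g(x) = C1 + Integral(x/cos(x), x)


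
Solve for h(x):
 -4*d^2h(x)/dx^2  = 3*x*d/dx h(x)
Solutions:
 h(x) = C1 + C2*erf(sqrt(6)*x/4)


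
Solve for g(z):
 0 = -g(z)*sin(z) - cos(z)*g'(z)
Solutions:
 g(z) = C1*cos(z)


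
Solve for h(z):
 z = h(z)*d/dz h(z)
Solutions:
 h(z) = -sqrt(C1 + z^2)
 h(z) = sqrt(C1 + z^2)


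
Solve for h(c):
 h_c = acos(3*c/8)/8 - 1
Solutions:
 h(c) = C1 + c*acos(3*c/8)/8 - c - sqrt(64 - 9*c^2)/24


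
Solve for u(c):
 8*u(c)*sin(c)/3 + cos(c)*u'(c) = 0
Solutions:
 u(c) = C1*cos(c)^(8/3)


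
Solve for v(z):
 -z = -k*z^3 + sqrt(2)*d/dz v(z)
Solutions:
 v(z) = C1 + sqrt(2)*k*z^4/8 - sqrt(2)*z^2/4


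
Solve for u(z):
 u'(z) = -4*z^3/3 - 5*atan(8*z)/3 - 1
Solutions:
 u(z) = C1 - z^4/3 - 5*z*atan(8*z)/3 - z + 5*log(64*z^2 + 1)/48


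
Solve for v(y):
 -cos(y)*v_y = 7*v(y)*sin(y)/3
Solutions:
 v(y) = C1*cos(y)^(7/3)


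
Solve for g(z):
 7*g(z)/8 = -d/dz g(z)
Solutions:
 g(z) = C1*exp(-7*z/8)


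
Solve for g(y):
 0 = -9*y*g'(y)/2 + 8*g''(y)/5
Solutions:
 g(y) = C1 + C2*erfi(3*sqrt(10)*y/8)


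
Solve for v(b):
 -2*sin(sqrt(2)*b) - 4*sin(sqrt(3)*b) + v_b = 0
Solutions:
 v(b) = C1 - sqrt(2)*cos(sqrt(2)*b) - 4*sqrt(3)*cos(sqrt(3)*b)/3


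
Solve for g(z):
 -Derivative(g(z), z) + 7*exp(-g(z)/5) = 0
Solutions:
 g(z) = 5*log(C1 + 7*z/5)


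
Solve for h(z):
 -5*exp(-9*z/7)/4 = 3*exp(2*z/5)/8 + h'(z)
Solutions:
 h(z) = C1 - 15*exp(2*z/5)/16 + 35*exp(-9*z/7)/36


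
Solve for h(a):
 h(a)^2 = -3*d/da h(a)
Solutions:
 h(a) = 3/(C1 + a)


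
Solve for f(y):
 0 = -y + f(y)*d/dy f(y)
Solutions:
 f(y) = -sqrt(C1 + y^2)
 f(y) = sqrt(C1 + y^2)


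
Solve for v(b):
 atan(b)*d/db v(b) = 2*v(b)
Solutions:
 v(b) = C1*exp(2*Integral(1/atan(b), b))


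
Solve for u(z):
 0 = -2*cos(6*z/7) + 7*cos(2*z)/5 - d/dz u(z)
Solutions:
 u(z) = C1 - 7*sin(6*z/7)/3 + 7*sin(2*z)/10


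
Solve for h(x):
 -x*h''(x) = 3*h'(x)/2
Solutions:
 h(x) = C1 + C2/sqrt(x)


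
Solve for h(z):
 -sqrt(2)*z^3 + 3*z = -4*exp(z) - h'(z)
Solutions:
 h(z) = C1 + sqrt(2)*z^4/4 - 3*z^2/2 - 4*exp(z)


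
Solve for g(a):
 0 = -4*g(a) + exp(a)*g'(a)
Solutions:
 g(a) = C1*exp(-4*exp(-a))


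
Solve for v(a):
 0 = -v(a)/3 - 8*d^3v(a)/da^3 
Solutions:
 v(a) = C3*exp(-3^(2/3)*a/6) + (C1*sin(3^(1/6)*a/4) + C2*cos(3^(1/6)*a/4))*exp(3^(2/3)*a/12)


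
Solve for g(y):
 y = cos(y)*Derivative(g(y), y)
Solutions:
 g(y) = C1 + Integral(y/cos(y), y)


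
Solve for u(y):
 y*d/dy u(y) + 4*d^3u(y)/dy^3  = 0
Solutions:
 u(y) = C1 + Integral(C2*airyai(-2^(1/3)*y/2) + C3*airybi(-2^(1/3)*y/2), y)


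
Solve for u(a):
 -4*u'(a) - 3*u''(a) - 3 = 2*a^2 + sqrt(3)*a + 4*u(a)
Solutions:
 u(a) = -a^2/2 - sqrt(3)*a/4 + a + (C1*sin(2*sqrt(2)*a/3) + C2*cos(2*sqrt(2)*a/3))*exp(-2*a/3) - 1 + sqrt(3)/4


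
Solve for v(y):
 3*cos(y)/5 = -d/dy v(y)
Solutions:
 v(y) = C1 - 3*sin(y)/5


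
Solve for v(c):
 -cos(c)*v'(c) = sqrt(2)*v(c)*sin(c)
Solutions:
 v(c) = C1*cos(c)^(sqrt(2))


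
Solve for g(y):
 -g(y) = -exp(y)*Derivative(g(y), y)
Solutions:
 g(y) = C1*exp(-exp(-y))


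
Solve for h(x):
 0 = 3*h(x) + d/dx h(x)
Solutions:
 h(x) = C1*exp(-3*x)


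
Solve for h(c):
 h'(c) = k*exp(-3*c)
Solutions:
 h(c) = C1 - k*exp(-3*c)/3


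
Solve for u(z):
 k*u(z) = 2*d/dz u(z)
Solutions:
 u(z) = C1*exp(k*z/2)


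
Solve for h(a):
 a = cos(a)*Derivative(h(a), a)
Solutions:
 h(a) = C1 + Integral(a/cos(a), a)


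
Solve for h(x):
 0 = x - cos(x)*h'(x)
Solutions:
 h(x) = C1 + Integral(x/cos(x), x)


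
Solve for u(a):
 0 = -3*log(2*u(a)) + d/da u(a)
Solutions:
 -Integral(1/(log(_y) + log(2)), (_y, u(a)))/3 = C1 - a


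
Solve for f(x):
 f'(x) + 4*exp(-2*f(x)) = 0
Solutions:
 f(x) = log(-sqrt(C1 - 8*x))
 f(x) = log(C1 - 8*x)/2


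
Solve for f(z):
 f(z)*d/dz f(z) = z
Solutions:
 f(z) = -sqrt(C1 + z^2)
 f(z) = sqrt(C1 + z^2)


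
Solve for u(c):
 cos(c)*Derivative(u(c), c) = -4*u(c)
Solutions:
 u(c) = C1*(sin(c)^2 - 2*sin(c) + 1)/(sin(c)^2 + 2*sin(c) + 1)


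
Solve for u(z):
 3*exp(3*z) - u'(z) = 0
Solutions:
 u(z) = C1 + exp(3*z)


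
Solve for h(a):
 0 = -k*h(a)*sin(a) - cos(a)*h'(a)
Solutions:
 h(a) = C1*exp(k*log(cos(a)))


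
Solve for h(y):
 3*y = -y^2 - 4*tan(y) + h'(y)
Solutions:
 h(y) = C1 + y^3/3 + 3*y^2/2 - 4*log(cos(y))


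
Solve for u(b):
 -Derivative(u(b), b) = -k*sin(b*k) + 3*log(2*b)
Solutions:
 u(b) = C1 - 3*b*log(b) - 3*b*log(2) + 3*b + k*Piecewise((-cos(b*k)/k, Ne(k, 0)), (0, True))


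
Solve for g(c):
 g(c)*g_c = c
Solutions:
 g(c) = -sqrt(C1 + c^2)
 g(c) = sqrt(C1 + c^2)


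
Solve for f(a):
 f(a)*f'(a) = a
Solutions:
 f(a) = -sqrt(C1 + a^2)
 f(a) = sqrt(C1 + a^2)


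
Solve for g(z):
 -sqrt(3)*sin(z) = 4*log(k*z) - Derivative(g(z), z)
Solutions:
 g(z) = C1 + 4*z*log(k*z) - 4*z - sqrt(3)*cos(z)


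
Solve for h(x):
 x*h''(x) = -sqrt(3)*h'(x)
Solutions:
 h(x) = C1 + C2*x^(1 - sqrt(3))


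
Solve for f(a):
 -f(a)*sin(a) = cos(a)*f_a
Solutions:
 f(a) = C1*cos(a)
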